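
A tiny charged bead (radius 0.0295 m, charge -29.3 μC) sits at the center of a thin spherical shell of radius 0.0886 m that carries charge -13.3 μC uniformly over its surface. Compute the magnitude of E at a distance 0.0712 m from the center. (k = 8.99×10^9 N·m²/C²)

E ≈ 5.20×10^7 V/m

Take a concentric spherical Gaussian surface of radius r = 0.0712 m (between the bodies, 0.0295 m < r < 0.0886 m).
Only the inner charge is enclosed; the outer shell contributes nothing inside itself. Q_enc = -29.3 μC = -2.93×10^-5 C.
By Gauss's law, ∮E·dA = E·4πr² = Q_enc/ε₀.
E = k|Q_enc|/r² = (8.99×10^9)(2.93×10^-5)/(0.0712)² = 5.20e7 N/C.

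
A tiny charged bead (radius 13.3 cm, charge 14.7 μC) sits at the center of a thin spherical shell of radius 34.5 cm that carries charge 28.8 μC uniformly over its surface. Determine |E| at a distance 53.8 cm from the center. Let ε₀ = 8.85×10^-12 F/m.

E ≈ 1.35×10^6 N/C

Take a concentric spherical Gaussian surface of radius r = 53.8 cm (r > 34.5 cm, enclosing both).
Q_enc = (14.7 μC) + (28.8 μC) = 4.35e-5 C.
Since E is radial and uniform over the Gaussian sphere, Φ = E·4πr² = Q_enc/ε₀.
E = |Q_enc|/(4πε₀r²) = (4.35e-5)/(4π·8.85×10^-12·(0.538)²) = 1.35×10^6 N/C.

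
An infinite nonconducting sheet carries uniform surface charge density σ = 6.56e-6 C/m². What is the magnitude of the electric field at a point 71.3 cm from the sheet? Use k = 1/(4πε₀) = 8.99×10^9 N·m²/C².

3.71×10^5 N/C

By planar symmetry E is perpendicular to the sheet and uniform; use a Gaussian pillbox with flat faces of area A on each side of the sheet.
Only the two end caps contribute flux: Φ = 2EA. With Q_enc = σA, Gauss's law gives E = |σ|/(2ε₀).
E = 2πk|σ| = 2π(8.99×10^9)(6.56×10^-6) = 3.71e5 N/C.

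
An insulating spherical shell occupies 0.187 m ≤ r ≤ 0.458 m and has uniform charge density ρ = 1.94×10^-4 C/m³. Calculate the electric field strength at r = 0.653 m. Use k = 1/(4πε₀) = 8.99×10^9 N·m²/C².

Symmetry ⇒ E = E(r) r̂. Gaussian sphere of radius r = 0.653 m (r > 0.458 m, enclosing the whole shell).
Q_enc = ρ·(4π/3)(b³ − a³) = (1.94×10^-4)·(4π/3)·((0.458)³ − (0.187)³) = 7.276e-5 C.
By Gauss's law, ∮E·dA = E·4πr² = Q_enc/ε₀.
E = k|Q_enc|/r² = (8.99×10^9)(7.276×10^-5)/(0.653)² = 1.53×10^6 N/C.

E ≈ 1.53×10^6 N/C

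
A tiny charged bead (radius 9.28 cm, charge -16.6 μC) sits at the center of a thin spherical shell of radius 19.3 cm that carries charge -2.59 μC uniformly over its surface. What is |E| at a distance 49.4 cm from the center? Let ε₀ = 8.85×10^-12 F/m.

E ≈ 7.07×10^5 N/C

Use a concentric Gaussian sphere at r = 49.4 cm (r > 19.3 cm, enclosing both).
Q_enc = (-16.6 μC) + (-2.59 μC) = -1.919×10^-5 C.
By Gauss's law, ∮E·dA = E·4πr² = Q_enc/ε₀.
E = |Q_enc|/(4πε₀r²) = (1.919e-5)/(4π·8.85×10^-12·(0.494)²) = 7.07×10^5 N/C.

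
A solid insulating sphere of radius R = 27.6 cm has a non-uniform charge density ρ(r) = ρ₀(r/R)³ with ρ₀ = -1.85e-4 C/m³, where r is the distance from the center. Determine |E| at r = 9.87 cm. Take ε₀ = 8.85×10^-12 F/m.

E ≈ 1.57e4 V/m

Take a concentric spherical Gaussian surface of radius r = 9.87 cm (r < R).
Q_enc = ∫₀^r ρ(r')·4πr'² dr' = (4πρ₀/R³) ∫₀^r r'^5 dr' = 4πρ₀ r^6/(6·R³) = -1.704×10^-8 C.
Applying ∮E·dA = Q_enc/ε₀ with Φ = E(4πr²):
E = |Q_enc|/(4πε₀r²) = (1.704e-8)/(4π·8.85×10^-12·(0.0987)²) = 1.57×10^4 N/C.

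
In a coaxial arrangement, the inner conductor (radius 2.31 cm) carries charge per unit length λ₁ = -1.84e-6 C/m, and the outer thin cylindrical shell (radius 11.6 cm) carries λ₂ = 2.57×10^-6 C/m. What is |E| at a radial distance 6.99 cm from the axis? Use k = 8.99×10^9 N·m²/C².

|E| ≈ 4.73×10^5 V/m

By cylindrical symmetry E is radial; use a coaxial Gaussian cylinder of radius 6.99 cm and length L (between the conductors, 2.31 cm < r < 11.6 cm).
Only the inner wire is enclosed; the outer shell contributes nothing inside itself. λ_enc = λ₁ = -1.84×10^-6 C/m.
Since E is radial and uniform over the curved surface, Φ = E·2πrL = Q_enc/ε₀ = λ_enc L/ε₀.
E = 2k|λ_enc|/r = 2(8.99×10^9)(1.84×10^-6)/(0.0699) = 4.73×10^5 N/C.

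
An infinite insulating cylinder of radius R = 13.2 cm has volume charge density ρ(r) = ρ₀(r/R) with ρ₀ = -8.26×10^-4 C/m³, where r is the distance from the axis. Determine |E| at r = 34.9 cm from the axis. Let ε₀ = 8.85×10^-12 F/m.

|E| = 1.55×10^6 V/m

Coaxial Gaussian cylinder, radius r = 34.9 cm, length L (r > R, full charge per length enclosed).
λ_enc = 2π ∫₀^R ρ₀(r'/R)^1 r' dr' = 2πρ₀R²/3 = -3.014e-5 C/m.
Gauss's law: E·2πrL = λ_enc L/ε₀.
E = |λ_enc|/(2πε₀r) = (3.014×10^-5)/(2π·8.85×10^-12·0.349) = 1.55×10^6 N/C.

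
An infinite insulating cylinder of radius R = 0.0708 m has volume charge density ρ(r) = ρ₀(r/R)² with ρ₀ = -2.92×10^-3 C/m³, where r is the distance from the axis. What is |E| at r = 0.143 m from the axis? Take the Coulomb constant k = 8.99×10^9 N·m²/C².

By cylindrical symmetry E is radial; use a coaxial Gaussian cylinder of radius 0.143 m and length L (r > R, full charge per length enclosed).
λ_enc = 2π ∫₀^R ρ₀(r'/R)^2 r' dr' = 2πρ₀R²/4 = -2.299×10^-5 C/m.
By Gauss's law (flux through the curved wall only), E·2πrL = λ_enc L/ε₀.
E = 2k|λ_enc|/r = 2(8.99×10^9)(2.299×10^-5)/(0.143) = 2.89e6 N/C.

E = 2.89×10^6 N/C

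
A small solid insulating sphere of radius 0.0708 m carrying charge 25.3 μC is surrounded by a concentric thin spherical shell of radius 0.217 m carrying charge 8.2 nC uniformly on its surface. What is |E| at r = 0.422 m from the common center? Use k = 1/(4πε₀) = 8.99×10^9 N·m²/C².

|E| = 1.28×10^6 V/m

Use a concentric Gaussian sphere at r = 0.422 m (r > 0.217 m, enclosing both).
Q_enc = (25.3 μC) + (8.2 nC) = 2.531×10^-5 C.
Since E is radial and uniform over the Gaussian sphere, Φ = E·4πr² = Q_enc/ε₀.
E = k|Q_enc|/r² = (8.99×10^9)(2.531e-5)/(0.422)² = 1.28×10^6 N/C.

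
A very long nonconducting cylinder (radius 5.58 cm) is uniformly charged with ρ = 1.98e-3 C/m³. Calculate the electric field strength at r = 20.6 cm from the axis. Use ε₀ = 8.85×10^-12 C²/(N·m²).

1.69e6 V/m

Choose a coaxial cylinder of radius r = 20.6 cm (arbitrary length L) as the Gaussian surface (r > 5.58 cm, full cross-section enclosed).
λ_enc = ρ·πR² = (1.98×10^-3)π(0.0558)² = 1.937×10^-5 C/m.
Applying ∮E·dA = Q_enc/ε₀ with the end caps contributing no flux:
E = |λ_enc|/(2πε₀r) = (1.937e-5)/(2π·8.85×10^-12·0.206) = 1.69e6 N/C.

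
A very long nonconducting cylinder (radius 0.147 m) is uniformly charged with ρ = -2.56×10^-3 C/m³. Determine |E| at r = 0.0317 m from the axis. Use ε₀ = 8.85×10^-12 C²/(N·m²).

Choose a coaxial cylinder of radius r = 0.0317 m (arbitrary length L) as the Gaussian surface (r < R).
Enclosed charge per unit length: λ_enc = ρ·πr² = (-2.56×10^-3)π(0.0317)² = -8.082×10^-6 C/m.
Applying ∮E·dA = Q_enc/ε₀ with the end caps contributing no flux:
E = |λ_enc|/(2πε₀r) = (8.082e-6)/(2π·8.85×10^-12·0.0317) = 4.58×10^6 N/C.

|E| ≈ 4.58×10^6 N/C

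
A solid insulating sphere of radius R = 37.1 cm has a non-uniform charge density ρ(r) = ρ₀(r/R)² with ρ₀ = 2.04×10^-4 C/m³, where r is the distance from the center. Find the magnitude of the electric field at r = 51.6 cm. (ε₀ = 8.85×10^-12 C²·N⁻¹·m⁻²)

|E| ≈ 8.84×10^5 N/C

By spherical symmetry E is radial; choose a Gaussian sphere of radius r = 51.6 cm (r > R, all charge enclosed).
Q_enc = 4π ∫₀^R ρ₀(r'/R)^2 r'² dr' = 4πρ₀R³/5 = 2.618×10^-5 C.
Applying ∮E·dA = Q_enc/ε₀ with Φ = E(4πr²):
E = |Q_enc|/(4πε₀r²) = (2.618×10^-5)/(4π·8.85×10^-12·(0.516)²) = 8.84e5 N/C.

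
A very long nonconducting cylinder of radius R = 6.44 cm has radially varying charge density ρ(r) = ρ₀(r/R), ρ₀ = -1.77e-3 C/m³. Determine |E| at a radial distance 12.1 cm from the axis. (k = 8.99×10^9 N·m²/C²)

|E| = 2.28×10^6 V/m

Coaxial Gaussian cylinder, radius r = 12.1 cm, length L (r > R, full charge per length enclosed).
λ_enc = 2π ∫₀^R ρ₀(r'/R)^1 r' dr' = 2πρ₀R²/3 = -1.537e-5 C/m.
Applying ∮E·dA = Q_enc/ε₀ with the end caps contributing no flux:
E = 2k|λ_enc|/r = 2(8.99×10^9)(1.537e-5)/(0.121) = 2.28e6 N/C.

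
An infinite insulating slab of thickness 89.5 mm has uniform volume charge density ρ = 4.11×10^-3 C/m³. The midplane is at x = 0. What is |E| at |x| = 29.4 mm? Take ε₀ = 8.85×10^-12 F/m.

|E| ≈ 1.37e7 N/C

By symmetry E is perpendicular to the slab. A Gaussian pillbox from −29.4 mm to +29.4 mm (face area A) lies entirely within the slab.
Q_enc = ρ·(2x)·A and flux = 2EA, so 2EA = 2ρxA/ε₀ ⇒ E = |ρ|x/ε₀.
E = (4.11×10^-3)(0.0294)/(8.85×10^-12) = 1.37×10^7 N/C.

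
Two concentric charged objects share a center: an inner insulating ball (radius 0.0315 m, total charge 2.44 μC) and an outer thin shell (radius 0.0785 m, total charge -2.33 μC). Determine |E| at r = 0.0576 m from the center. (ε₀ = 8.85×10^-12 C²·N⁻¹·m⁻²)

E ≈ 6.61e6 N/C

By spherical symmetry E is radial; choose a Gaussian sphere of radius r = 0.0576 m (between the bodies, 0.0315 m < r < 0.0785 m).
The shell at 0.0785 m lies outside the Gaussian surface, so Q_enc = 2.44 μC = 2.44×10^-6 C.
Since E is radial and uniform over the Gaussian sphere, Φ = E·4πr² = Q_enc/ε₀.
E = |Q_enc|/(4πε₀r²) = (2.44×10^-6)/(4π·8.85×10^-12·(0.0576)²) = 6.61e6 N/C.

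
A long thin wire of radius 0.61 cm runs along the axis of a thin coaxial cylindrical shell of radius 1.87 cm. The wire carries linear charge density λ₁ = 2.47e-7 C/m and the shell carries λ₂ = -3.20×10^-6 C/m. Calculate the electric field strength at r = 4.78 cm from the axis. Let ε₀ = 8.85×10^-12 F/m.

E = 1.11×10^6 N/C

Choose a coaxial cylinder of radius r = 4.78 cm (arbitrary length L) as the Gaussian surface (r > 1.87 cm, enclosing both).
λ_enc = λ₁ + λ₂ = (2.47×10^-7) + (-3.20×10^-6) = -2.953e-6 C/m.
Applying ∮E·dA = Q_enc/ε₀ with the end caps contributing no flux:
E = |λ_enc|/(2πε₀r) = (2.953e-6)/(2π·8.85×10^-12·0.0478) = 1.11×10^6 N/C.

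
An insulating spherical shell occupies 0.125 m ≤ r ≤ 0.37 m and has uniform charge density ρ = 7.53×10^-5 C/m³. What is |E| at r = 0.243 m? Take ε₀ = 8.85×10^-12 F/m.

Use a concentric Gaussian sphere at r = 0.243 m (within the shell material, 0.125 m < r < 0.37 m).
Enclosed charge is the volume from a to r: Q_enc = (4π/3)ρ(r³ − a³) = 3.91×10^-6 C.
By Gauss's law, ∮E·dA = E·4πr² = Q_enc/ε₀.
E = |Q_enc|/(4πε₀r²) = (3.91×10^-6)/(4π·8.85×10^-12·(0.243)²) = 5.95e5 N/C.

E ≈ 5.95×10^5 N/C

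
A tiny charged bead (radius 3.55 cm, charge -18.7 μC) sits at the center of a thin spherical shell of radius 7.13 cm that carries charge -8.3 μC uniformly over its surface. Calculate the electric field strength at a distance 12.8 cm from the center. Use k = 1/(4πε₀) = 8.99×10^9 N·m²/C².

By spherical symmetry E is radial; choose a Gaussian sphere of radius r = 12.8 cm (r > 7.13 cm, enclosing both).
Q_enc = (-18.7 μC) + (-8.3 μC) = -2.70×10^-5 C.
Applying ∮E·dA = Q_enc/ε₀ with Φ = E(4πr²):
E = k|Q_enc|/r² = (8.99×10^9)(2.70e-5)/(0.128)² = 1.48e7 N/C.

E ≈ 1.48×10^7 N/C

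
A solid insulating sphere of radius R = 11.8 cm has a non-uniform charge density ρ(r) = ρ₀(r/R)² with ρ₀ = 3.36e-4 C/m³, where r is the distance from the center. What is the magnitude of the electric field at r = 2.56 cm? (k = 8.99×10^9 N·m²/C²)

Use a concentric Gaussian sphere at r = 2.56 cm (r < R).
Integrate the density: Q_enc = 4π ∫₀^r ρ₀(r'/R)^2 r'² dr' = 4πρ₀ r^5/(5·R²) = 6.668×10^-10 C.
By Gauss's law, ∮E·dA = E·4πr² = Q_enc/ε₀.
E = k|Q_enc|/r² = (8.99×10^9)(6.668×10^-10)/(0.0256)² = 9.15×10^3 N/C.

|E| = 9.15×10^3 N/C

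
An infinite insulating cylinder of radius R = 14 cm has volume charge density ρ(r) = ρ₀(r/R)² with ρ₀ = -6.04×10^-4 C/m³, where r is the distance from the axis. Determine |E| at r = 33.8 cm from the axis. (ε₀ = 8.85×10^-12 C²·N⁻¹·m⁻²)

9.89×10^5 N/C

Take a coaxial cylindrical Gaussian surface of radius r = 33.8 cm and length L (r > R, full charge per length enclosed).
λ_enc = 2π ∫₀^R ρ₀(r'/R)^2 r' dr' = 2πρ₀R²/4 = -1.86e-5 C/m.
Since E is radial and uniform over the curved surface, Φ = E·2πrL = Q_enc/ε₀ = λ_enc L/ε₀.
E = |λ_enc|/(2πε₀r) = (1.86e-5)/(2π·8.85×10^-12·0.338) = 9.89e5 N/C.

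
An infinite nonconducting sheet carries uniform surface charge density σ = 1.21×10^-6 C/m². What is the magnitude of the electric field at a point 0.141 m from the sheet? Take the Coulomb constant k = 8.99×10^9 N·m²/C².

The symmetry is planar: E is normal to the sheet and the same magnitude on both sides. Take a pillbox straddling the sheet with end-cap area A.
Flux Φ = 2EA and Q_enc = σA, so 2EA = σA/ε₀ ⇒ E = |σ|/(2ε₀), independent of distance.
E = 2πk|σ| = 2π(8.99×10^9)(1.21e-6) = 6.83e4 N/C.

|E| = 6.83×10^4 N/C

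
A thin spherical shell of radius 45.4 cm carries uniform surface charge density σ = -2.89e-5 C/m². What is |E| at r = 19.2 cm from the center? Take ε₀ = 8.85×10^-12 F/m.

E = 0

Use a concentric Gaussian sphere at r = 19.2 cm (inside the shell, r < 45.4 cm).
All the charge is outside the Gaussian surface: Q_enc = 0, hence E = 0 everywhere inside the shell.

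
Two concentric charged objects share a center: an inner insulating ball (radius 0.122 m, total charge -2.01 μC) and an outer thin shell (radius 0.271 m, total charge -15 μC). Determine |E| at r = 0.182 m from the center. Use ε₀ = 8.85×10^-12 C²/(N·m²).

E = 5.46e5 V/m

Symmetry ⇒ E = E(r) r̂. Gaussian sphere of radius r = 0.182 m (between the bodies, 0.122 m < r < 0.271 m).
Only the inner charge is enclosed; the outer shell contributes nothing inside itself. Q_enc = -2.01 μC = -2.01×10^-6 C.
By Gauss's law, ∮E·dA = E·4πr² = Q_enc/ε₀.
E = |Q_enc|/(4πε₀r²) = (2.01×10^-6)/(4π·8.85×10^-12·(0.182)²) = 5.46×10^5 N/C.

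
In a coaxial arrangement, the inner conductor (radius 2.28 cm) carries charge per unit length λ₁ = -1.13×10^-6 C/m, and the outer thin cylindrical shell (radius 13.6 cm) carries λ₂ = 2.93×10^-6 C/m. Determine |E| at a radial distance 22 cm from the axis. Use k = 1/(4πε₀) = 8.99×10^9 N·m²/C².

E ≈ 1.47×10^5 V/m

Take a coaxial cylindrical Gaussian surface of radius r = 22 cm and length L (r > 13.6 cm, enclosing both).
λ_enc = λ₁ + λ₂ = (-1.13e-6) + (2.93e-6) = 1.80e-6 C/m.
Since E is radial and uniform over the curved surface, Φ = E·2πrL = Q_enc/ε₀ = λ_enc L/ε₀.
E = 2k|λ_enc|/r = 2(8.99×10^9)(1.80×10^-6)/(0.22) = 1.47e5 N/C.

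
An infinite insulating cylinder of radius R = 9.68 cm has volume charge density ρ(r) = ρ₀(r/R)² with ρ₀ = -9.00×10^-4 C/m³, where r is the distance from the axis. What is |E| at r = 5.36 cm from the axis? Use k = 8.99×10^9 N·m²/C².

Coaxial Gaussian cylinder, radius r = 5.36 cm, length L (r < R).
λ_enc = ∫₀^r ρ(r')·2πr' dr' = (2πρ₀/R²)·r^4/4 = -1.245×10^-6 C/m.
Applying ∮E·dA = Q_enc/ε₀ with the end caps contributing no flux:
E = 2k|λ_enc|/r = 2(8.99×10^9)(1.245e-6)/(0.0536) = 4.18e5 N/C.

E = 4.18×10^5 N/C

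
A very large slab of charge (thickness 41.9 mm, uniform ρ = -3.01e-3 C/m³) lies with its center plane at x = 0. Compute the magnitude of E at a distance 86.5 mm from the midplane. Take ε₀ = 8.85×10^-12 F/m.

7.13×10^6 N/C

The point |x| = 86.5 mm lies outside the slab (half-thickness 0.02095 m). A symmetric pillbox spanning the full slab encloses Q_enc = ρ·d·A.
Flux = 2EA ⇒ E = |ρ|d/(2ε₀), independent of distance outside.
E = (3.01×10^-3)(0.0419)/(2·8.85×10^-12) = 7.13e6 N/C.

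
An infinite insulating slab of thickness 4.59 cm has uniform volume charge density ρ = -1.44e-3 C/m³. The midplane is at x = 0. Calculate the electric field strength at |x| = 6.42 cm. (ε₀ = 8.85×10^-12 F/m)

E ≈ 3.73×10^6 N/C

The point |x| = 6.42 cm lies outside the slab (half-thickness 0.02295 m). A symmetric pillbox spanning the full slab encloses Q_enc = ρ·d·A.
Flux = 2EA ⇒ E = |ρ|d/(2ε₀), independent of distance outside.
E = (1.44×10^-3)(0.0459)/(2·8.85×10^-12) = 3.73×10^6 N/C.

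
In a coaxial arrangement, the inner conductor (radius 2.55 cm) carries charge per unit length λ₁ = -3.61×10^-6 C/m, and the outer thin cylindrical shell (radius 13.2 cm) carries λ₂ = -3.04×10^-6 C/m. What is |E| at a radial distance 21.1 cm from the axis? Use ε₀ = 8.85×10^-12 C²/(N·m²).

|E| = 5.67×10^5 V/m

Choose a coaxial cylinder of radius r = 21.1 cm (arbitrary length L) as the Gaussian surface (r > 13.2 cm, enclosing both).
λ_enc = λ₁ + λ₂ = (-3.61×10^-6) + (-3.04e-6) = -6.65e-6 C/m.
By Gauss's law (flux through the curved wall only), E·2πrL = λ_enc L/ε₀.
E = |λ_enc|/(2πε₀r) = (6.65×10^-6)/(2π·8.85×10^-12·0.211) = 5.67e5 N/C.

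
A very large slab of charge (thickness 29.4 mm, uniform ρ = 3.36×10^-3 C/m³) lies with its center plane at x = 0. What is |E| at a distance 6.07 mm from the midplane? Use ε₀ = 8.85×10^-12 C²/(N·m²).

E = 2.30e6 N/C

By symmetry E is perpendicular to the slab. A Gaussian pillbox from −6.07 mm to +6.07 mm (face area A) lies entirely within the slab.
Q_enc = ρ·(2x)·A and flux = 2EA, so 2EA = 2ρxA/ε₀ ⇒ E = |ρ|x/ε₀.
E = (3.36×10^-3)(0.00607)/(8.85×10^-12) = 2.30e6 N/C.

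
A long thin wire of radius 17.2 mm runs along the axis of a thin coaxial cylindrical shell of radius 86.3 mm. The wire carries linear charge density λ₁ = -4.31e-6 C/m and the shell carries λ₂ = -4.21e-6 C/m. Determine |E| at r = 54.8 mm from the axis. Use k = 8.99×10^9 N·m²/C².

1.41×10^6 N/C

Choose a coaxial cylinder of radius r = 54.8 mm (arbitrary length L) as the Gaussian surface (between the conductors, 17.2 mm < r < 86.3 mm).
Only the inner wire is enclosed; the outer shell contributes nothing inside itself. λ_enc = λ₁ = -4.31×10^-6 C/m.
Gauss's law: E·2πrL = λ_enc L/ε₀.
E = 2k|λ_enc|/r = 2(8.99×10^9)(4.31×10^-6)/(0.0548) = 1.41e6 N/C.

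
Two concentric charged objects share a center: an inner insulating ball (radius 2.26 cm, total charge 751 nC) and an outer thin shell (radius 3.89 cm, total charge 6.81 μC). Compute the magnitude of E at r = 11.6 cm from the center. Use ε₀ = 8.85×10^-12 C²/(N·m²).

|E| ≈ 5.05×10^6 V/m

Use a concentric Gaussian sphere at r = 11.6 cm (r > 3.89 cm, enclosing both).
Q_enc = (751 nC) + (6.81 μC) = 7.561×10^-6 C.
Applying ∮E·dA = Q_enc/ε₀ with Φ = E(4πr²):
E = |Q_enc|/(4πε₀r²) = (7.561×10^-6)/(4π·8.85×10^-12·(0.116)²) = 5.05e6 N/C.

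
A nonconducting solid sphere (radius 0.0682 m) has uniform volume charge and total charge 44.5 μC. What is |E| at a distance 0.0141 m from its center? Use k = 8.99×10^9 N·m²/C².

E ≈ 1.78×10^7 N/C

Use a concentric Gaussian sphere at r = 0.0141 m (r < R).
Only the charge within r is enclosed: Q_enc = Q·(r/R)³ = (44.5 μC)·(0.0141 m/0.0682 m)³ = 3.932×10^-7 C.
By Gauss's law, ∮E·dA = E·4πr² = Q_enc/ε₀.
E = k|Q_enc|/r² = (8.99×10^9)(3.932e-7)/(0.0141)² = 1.78×10^7 N/C.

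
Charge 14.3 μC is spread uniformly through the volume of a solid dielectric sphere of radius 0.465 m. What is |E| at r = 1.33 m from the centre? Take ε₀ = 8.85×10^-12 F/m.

|E| = 7.27×10^4 N/C

By spherical symmetry E is radial; choose a Gaussian sphere of radius r = 1.33 m (r > R, so the entire charge is enclosed).
Q_enc = 14.3 μC = 1.43×10^-5 C.
By Gauss's law, ∮E·dA = E·4πr² = Q_enc/ε₀.
E = |Q_enc|/(4πε₀r²) = (1.43e-5)/(4π·8.85×10^-12·(1.33)²) = 7.27×10^4 N/C.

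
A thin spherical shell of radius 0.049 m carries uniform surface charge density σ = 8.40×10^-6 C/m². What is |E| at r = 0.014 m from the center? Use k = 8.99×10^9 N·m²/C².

|E| = 0 V/m

By spherical symmetry E is radial; choose a Gaussian sphere of radius r = 0.014 m (inside the shell, r < 0.049 m).
All the charge is outside the Gaussian surface: Q_enc = 0, hence E = 0 everywhere inside the shell.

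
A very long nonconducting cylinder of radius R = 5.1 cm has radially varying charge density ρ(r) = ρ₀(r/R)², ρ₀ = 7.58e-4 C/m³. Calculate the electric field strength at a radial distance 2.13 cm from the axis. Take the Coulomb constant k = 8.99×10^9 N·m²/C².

E ≈ 7.95×10^4 N/C

Choose a coaxial cylinder of radius r = 2.13 cm (arbitrary length L) as the Gaussian surface (r < R).
λ_enc = ∫₀^r ρ(r')·2πr' dr' = (2πρ₀/R²)·r^4/4 = 9.423×10^-8 C/m.
Gauss's law: E·2πrL = λ_enc L/ε₀.
E = 2k|λ_enc|/r = 2(8.99×10^9)(9.423×10^-8)/(0.0213) = 7.95×10^4 N/C.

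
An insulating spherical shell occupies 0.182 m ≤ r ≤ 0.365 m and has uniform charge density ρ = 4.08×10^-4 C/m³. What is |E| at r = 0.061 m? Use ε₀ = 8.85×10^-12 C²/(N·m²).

|E| = 0 V/m

By spherical symmetry E is radial; choose a Gaussian sphere of radius r = 0.061 m (r < 0.182 m, inside the empty cavity).
No charge is enclosed, so by Gauss's law E·4πr² = 0 ⇒ E = 0.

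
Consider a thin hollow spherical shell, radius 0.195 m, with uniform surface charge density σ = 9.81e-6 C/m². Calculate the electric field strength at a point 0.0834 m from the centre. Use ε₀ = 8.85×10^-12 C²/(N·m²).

E = 0 (no enclosed charge)

Use a concentric Gaussian sphere at r = 0.0834 m (inside the shell, r < 0.195 m).
All the charge is outside the Gaussian surface: Q_enc = 0, hence E = 0 everywhere inside the shell.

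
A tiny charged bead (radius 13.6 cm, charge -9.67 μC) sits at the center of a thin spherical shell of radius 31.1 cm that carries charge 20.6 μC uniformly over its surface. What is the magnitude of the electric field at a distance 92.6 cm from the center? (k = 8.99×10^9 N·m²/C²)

Take a concentric spherical Gaussian surface of radius r = 92.6 cm (r > 31.1 cm, enclosing both).
Q_enc = (-9.67 μC) + (20.6 μC) = 1.093×10^-5 C.
Gauss's law: E·4πr² = Q_enc/ε₀.
E = k|Q_enc|/r² = (8.99×10^9)(1.093e-5)/(0.926)² = 1.15×10^5 N/C.

1.15×10^5 V/m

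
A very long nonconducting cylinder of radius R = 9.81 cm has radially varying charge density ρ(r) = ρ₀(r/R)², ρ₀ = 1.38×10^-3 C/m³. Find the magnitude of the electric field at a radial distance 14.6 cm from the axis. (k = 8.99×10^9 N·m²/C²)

|E| ≈ 2.57e6 V/m

Coaxial Gaussian cylinder, radius r = 14.6 cm, length L (r > R, full charge per length enclosed).
λ_enc = 2π ∫₀^R ρ₀(r'/R)^2 r' dr' = 2πρ₀R²/4 = 2.086×10^-5 C/m.
Gauss's law: E·2πrL = λ_enc L/ε₀.
E = 2k|λ_enc|/r = 2(8.99×10^9)(2.086×10^-5)/(0.146) = 2.57×10^6 N/C.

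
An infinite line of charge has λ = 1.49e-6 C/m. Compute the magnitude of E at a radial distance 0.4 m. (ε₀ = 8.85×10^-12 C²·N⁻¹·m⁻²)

6.70×10^4 N/C

Choose a coaxial cylinder of radius r = 0.4 m (arbitrary length L) as the Gaussian surface.
Q_enc = λL, so λ_enc = 1.49e-6 C/m.
Gauss's law: E·2πrL = λ_enc L/ε₀.
E = |λ_enc|/(2πε₀r) = (1.49×10^-6)/(2π·8.85×10^-12·0.4) = 6.70e4 N/C.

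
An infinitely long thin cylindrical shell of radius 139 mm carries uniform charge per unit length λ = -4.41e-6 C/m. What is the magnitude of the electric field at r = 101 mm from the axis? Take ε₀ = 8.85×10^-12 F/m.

E = 0 (no enclosed charge)

Choose a coaxial cylinder of radius r = 101 mm (arbitrary length L) as the Gaussian surface (r < 139 mm, inside the shell).
All the surface charge lies outside this cylinder: Q_enc = 0, hence E = 0.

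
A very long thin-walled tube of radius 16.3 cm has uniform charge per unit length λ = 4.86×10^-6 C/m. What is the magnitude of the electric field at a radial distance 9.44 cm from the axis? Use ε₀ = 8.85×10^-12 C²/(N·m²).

|E| = 0 N/C

Take a coaxial cylindrical Gaussian surface of radius r = 9.44 cm and length L (r < 16.3 cm, inside the shell).
All the surface charge lies outside this cylinder: Q_enc = 0, hence E = 0.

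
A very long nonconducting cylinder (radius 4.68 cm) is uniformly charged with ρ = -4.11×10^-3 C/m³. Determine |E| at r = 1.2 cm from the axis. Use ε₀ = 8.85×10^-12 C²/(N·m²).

E ≈ 2.79×10^6 V/m

Choose a coaxial cylinder of radius r = 1.2 cm (arbitrary length L) as the Gaussian surface (r < R).
Charge inside radius r per length L is ρ·πr²·L, so λ_enc = ρπr² = -1.859×10^-6 C/m.
Since E is radial and uniform over the curved surface, Φ = E·2πrL = Q_enc/ε₀ = λ_enc L/ε₀.
E = |λ_enc|/(2πε₀r) = (1.859×10^-6)/(2π·8.85×10^-12·0.012) = 2.79×10^6 N/C.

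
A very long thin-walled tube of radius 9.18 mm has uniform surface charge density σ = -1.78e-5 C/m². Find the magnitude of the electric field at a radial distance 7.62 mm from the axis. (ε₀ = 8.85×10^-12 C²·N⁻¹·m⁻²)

Take a coaxial cylindrical Gaussian surface of radius r = 7.62 mm and length L (r < 9.18 mm, inside the shell).
No charge is enclosed, so Gauss's law gives E·2πrL = 0 ⇒ E = 0.

E = 0 (no enclosed charge)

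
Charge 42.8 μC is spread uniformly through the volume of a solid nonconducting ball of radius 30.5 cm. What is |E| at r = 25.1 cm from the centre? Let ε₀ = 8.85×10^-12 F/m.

By spherical symmetry E is radial; choose a Gaussian sphere of radius r = 25.1 cm (r < R).
For a uniform sphere the enclosed fraction is (r/R)³, so Q_enc = (42.8 μC)(0.251/0.305)³ = 2.385×10^-5 C.
Since E is radial and uniform over the Gaussian sphere, Φ = E·4πr² = Q_enc/ε₀.
E = |Q_enc|/(4πε₀r²) = (2.385×10^-5)/(4π·8.85×10^-12·(0.251)²) = 3.40×10^6 N/C.

E ≈ 3.40e6 N/C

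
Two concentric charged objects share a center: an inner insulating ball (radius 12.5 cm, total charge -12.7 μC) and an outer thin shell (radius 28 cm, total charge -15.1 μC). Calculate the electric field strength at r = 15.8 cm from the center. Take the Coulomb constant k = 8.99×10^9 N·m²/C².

|E| = 4.57×10^6 N/C

Take a concentric spherical Gaussian surface of radius r = 15.8 cm (between the bodies, 12.5 cm < r < 28 cm).
Only the inner charge is enclosed; the outer shell contributes nothing inside itself. Q_enc = -12.7 μC = -1.27×10^-5 C.
Applying ∮E·dA = Q_enc/ε₀ with Φ = E(4πr²):
E = k|Q_enc|/r² = (8.99×10^9)(1.27×10^-5)/(0.158)² = 4.57e6 N/C.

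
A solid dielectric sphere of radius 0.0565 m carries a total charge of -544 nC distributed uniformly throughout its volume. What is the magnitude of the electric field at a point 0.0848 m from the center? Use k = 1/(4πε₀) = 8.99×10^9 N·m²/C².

E = 6.80e5 N/C

Symmetry ⇒ E = E(r) r̂. Gaussian sphere of radius r = 0.0848 m (r > R, so the entire charge is enclosed).
Q_enc = -544 nC = -5.44e-7 C.
Gauss's law: E·4πr² = Q_enc/ε₀.
E = k|Q_enc|/r² = (8.99×10^9)(5.44×10^-7)/(0.0848)² = 6.80×10^5 N/C.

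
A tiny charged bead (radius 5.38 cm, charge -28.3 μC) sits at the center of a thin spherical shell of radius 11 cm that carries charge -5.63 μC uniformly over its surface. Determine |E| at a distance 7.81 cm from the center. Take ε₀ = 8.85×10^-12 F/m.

Symmetry ⇒ E = E(r) r̂. Gaussian sphere of radius r = 7.81 cm (between the bodies, 5.38 cm < r < 11 cm).
Only the inner charge is enclosed; the outer shell contributes nothing inside itself. Q_enc = -28.3 μC = -2.83×10^-5 C.
By Gauss's law, ∮E·dA = E·4πr² = Q_enc/ε₀.
E = |Q_enc|/(4πε₀r²) = (2.83e-5)/(4π·8.85×10^-12·(0.0781)²) = 4.17×10^7 N/C.

|E| = 4.17e7 N/C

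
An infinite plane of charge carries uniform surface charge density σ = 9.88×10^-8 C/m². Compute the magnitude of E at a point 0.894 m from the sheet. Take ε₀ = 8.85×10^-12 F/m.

Choose a cylindrical pillbox piercing the sheet, end faces (area A) parallel to it.
Flux Φ = 2EA and Q_enc = σA, so 2EA = σA/ε₀ ⇒ E = |σ|/(2ε₀), independent of distance.
E = |σ|/(2ε₀) = (9.88×10^-8)/(2·8.85×10^-12) = 5.58×10^3 N/C.

|E| = 5.58×10^3 V/m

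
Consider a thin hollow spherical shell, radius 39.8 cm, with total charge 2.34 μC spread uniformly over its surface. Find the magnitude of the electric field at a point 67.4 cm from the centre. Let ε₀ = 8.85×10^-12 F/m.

E ≈ 4.63e4 N/C

By spherical symmetry E is radial; choose a Gaussian sphere of radius r = 67.4 cm (r > 39.8 cm).
The entire shell is enclosed: Q_enc = 2.34×10^-6 C.
Applying ∮E·dA = Q_enc/ε₀ with Φ = E(4πr²):
E = |Q_enc|/(4πε₀r²) = (2.34e-6)/(4π·8.85×10^-12·(0.674)²) = 4.63×10^4 N/C.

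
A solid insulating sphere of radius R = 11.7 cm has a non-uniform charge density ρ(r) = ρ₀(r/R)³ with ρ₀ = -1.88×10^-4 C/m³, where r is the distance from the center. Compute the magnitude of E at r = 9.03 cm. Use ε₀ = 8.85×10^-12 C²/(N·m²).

Use a concentric Gaussian sphere at r = 9.03 cm (r < R).
Integrate the density: Q_enc = 4π ∫₀^r ρ₀(r'/R)^3 r'² dr' = 4πρ₀ r^6/(6·R³) = -1.333×10^-7 C.
By Gauss's law, ∮E·dA = E·4πr² = Q_enc/ε₀.
E = |Q_enc|/(4πε₀r²) = (1.333×10^-7)/(4π·8.85×10^-12·(0.0903)²) = 1.47×10^5 N/C.

E = 1.47×10^5 N/C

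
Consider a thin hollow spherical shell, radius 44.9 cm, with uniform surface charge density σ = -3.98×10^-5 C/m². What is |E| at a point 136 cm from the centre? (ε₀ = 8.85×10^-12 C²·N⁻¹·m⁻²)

|E| ≈ 4.90×10^5 N/C

Take a concentric spherical Gaussian surface of radius r = 136 cm (r > 44.9 cm).
The entire shell is enclosed: Q_enc = σ·4πR² = (-3.98×10^-5)·4π·(0.449)² = -1.008e-4 C.
Applying ∮E·dA = Q_enc/ε₀ with Φ = E(4πr²):
E = |Q_enc|/(4πε₀r²) = (1.008×10^-4)/(4π·8.85×10^-12·(1.36)²) = 4.90×10^5 N/C.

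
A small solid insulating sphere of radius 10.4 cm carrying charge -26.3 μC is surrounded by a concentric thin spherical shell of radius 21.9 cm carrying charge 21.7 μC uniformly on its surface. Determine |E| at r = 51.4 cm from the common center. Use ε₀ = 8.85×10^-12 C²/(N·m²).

E ≈ 1.57×10^5 N/C

Symmetry ⇒ E = E(r) r̂. Gaussian sphere of radius r = 51.4 cm (r > 21.9 cm, enclosing both).
Q_enc = (-26.3 μC) + (21.7 μC) = -4.60×10^-6 C.
Since E is radial and uniform over the Gaussian sphere, Φ = E·4πr² = Q_enc/ε₀.
E = |Q_enc|/(4πε₀r²) = (4.60e-6)/(4π·8.85×10^-12·(0.514)²) = 1.57×10^5 N/C.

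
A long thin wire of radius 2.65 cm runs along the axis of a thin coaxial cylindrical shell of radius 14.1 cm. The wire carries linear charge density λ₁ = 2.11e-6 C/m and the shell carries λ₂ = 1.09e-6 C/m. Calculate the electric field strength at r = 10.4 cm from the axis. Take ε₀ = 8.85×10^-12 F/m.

E ≈ 3.65×10^5 V/m

Coaxial Gaussian cylinder, radius r = 10.4 cm, length L (between the conductors, 2.65 cm < r < 14.1 cm).
Only the inner wire is enclosed; the outer shell contributes nothing inside itself. λ_enc = λ₁ = 2.11×10^-6 C/m.
By Gauss's law (flux through the curved wall only), E·2πrL = λ_enc L/ε₀.
E = |λ_enc|/(2πε₀r) = (2.11×10^-6)/(2π·8.85×10^-12·0.104) = 3.65×10^5 N/C.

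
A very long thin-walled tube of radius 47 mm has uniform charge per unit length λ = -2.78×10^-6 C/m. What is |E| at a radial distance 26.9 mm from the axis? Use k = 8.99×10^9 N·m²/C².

Choose a coaxial cylinder of radius r = 26.9 mm (arbitrary length L) as the Gaussian surface (r < 47 mm, inside the shell).
No charge is enclosed, so Gauss's law gives E·2πrL = 0 ⇒ E = 0.

|E| = 0 N/C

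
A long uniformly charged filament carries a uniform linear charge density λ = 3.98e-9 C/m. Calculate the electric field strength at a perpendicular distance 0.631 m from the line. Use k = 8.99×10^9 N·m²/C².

E ≈ 113 N/C

By cylindrical symmetry E is radial; use a coaxial Gaussian cylinder of radius 0.631 m and length L.
Q_enc = λL, so λ_enc = 3.98×10^-9 C/m.
Since E is radial and uniform over the curved surface, Φ = E·2πrL = Q_enc/ε₀ = λ_enc L/ε₀.
E = 2k|λ_enc|/r = 2(8.99×10^9)(3.98e-9)/(0.631) = 113 N/C.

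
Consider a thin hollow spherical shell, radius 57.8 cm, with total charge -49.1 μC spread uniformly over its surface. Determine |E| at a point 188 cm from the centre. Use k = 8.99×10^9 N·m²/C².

E = 1.25×10^5 V/m

Use a concentric Gaussian sphere at r = 188 cm (r > 57.8 cm).
The entire shell is enclosed: Q_enc = -4.91×10^-5 C.
Gauss's law: E·4πr² = Q_enc/ε₀.
E = k|Q_enc|/r² = (8.99×10^9)(4.91×10^-5)/(1.88)² = 1.25e5 N/C.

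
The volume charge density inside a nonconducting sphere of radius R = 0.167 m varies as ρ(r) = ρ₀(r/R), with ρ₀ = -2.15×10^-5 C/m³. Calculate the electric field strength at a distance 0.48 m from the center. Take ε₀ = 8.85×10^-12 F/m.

|E| ≈ 1.23e4 V/m

Take a concentric spherical Gaussian surface of radius r = 0.48 m (r > R, all charge enclosed).
Q_enc = 4π ∫₀^R ρ₀(r'/R)^1 r'² dr' = 4πρ₀R³/4 = -3.146e-7 C.
Since E is radial and uniform over the Gaussian sphere, Φ = E·4πr² = Q_enc/ε₀.
E = |Q_enc|/(4πε₀r²) = (3.146e-7)/(4π·8.85×10^-12·(0.48)²) = 1.23×10^4 N/C.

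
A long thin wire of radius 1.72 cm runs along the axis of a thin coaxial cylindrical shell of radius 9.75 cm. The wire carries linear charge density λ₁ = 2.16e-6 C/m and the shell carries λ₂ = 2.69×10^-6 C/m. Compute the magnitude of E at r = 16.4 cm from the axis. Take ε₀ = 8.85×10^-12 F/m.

|E| ≈ 5.32×10^5 N/C

By cylindrical symmetry E is radial; use a coaxial Gaussian cylinder of radius 16.4 cm and length L (r > 9.75 cm, enclosing both).
λ_enc = λ₁ + λ₂ = (2.16e-6) + (2.69×10^-6) = 4.85e-6 C/m.
Gauss's law: E·2πrL = λ_enc L/ε₀.
E = |λ_enc|/(2πε₀r) = (4.85×10^-6)/(2π·8.85×10^-12·0.164) = 5.32×10^5 N/C.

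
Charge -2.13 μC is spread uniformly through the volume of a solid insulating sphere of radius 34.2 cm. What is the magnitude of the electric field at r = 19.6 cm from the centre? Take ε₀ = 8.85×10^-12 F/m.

Symmetry ⇒ E = E(r) r̂. Gaussian sphere of radius r = 19.6 cm (r < R).
For a uniform sphere the enclosed fraction is (r/R)³, so Q_enc = (-2.13 μC)(0.196/0.342)³ = -4.009×10^-7 C.
By Gauss's law, ∮E·dA = E·4πr² = Q_enc/ε₀.
E = |Q_enc|/(4πε₀r²) = (4.009×10^-7)/(4π·8.85×10^-12·(0.196)²) = 9.38e4 N/C.

|E| = 9.38×10^4 N/C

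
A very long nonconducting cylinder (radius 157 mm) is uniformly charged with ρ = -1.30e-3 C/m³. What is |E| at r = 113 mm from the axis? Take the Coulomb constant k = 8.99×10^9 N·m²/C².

Take a coaxial cylindrical Gaussian surface of radius r = 113 mm and length L (r < R).
Charge inside radius r per length L is ρ·πr²·L, so λ_enc = ρπr² = -5.215×10^-5 C/m.
Since E is radial and uniform over the curved surface, Φ = E·2πrL = Q_enc/ε₀ = λ_enc L/ε₀.
E = 2k|λ_enc|/r = 2(8.99×10^9)(5.215×10^-5)/(0.113) = 8.30×10^6 N/C.

|E| ≈ 8.30×10^6 V/m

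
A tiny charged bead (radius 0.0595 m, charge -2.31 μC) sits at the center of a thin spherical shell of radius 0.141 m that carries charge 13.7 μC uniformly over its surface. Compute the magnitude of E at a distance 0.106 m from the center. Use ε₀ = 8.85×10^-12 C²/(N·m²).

Use a concentric Gaussian sphere at r = 0.106 m (between the bodies, 0.0595 m < r < 0.141 m).
Only the inner charge is enclosed; the outer shell contributes nothing inside itself. Q_enc = -2.31 μC = -2.31×10^-6 C.
Since E is radial and uniform over the Gaussian sphere, Φ = E·4πr² = Q_enc/ε₀.
E = |Q_enc|/(4πε₀r²) = (2.31×10^-6)/(4π·8.85×10^-12·(0.106)²) = 1.85×10^6 N/C.

|E| = 1.85×10^6 V/m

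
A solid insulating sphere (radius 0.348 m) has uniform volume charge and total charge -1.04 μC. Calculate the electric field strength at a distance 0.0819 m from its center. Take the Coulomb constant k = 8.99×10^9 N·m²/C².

By spherical symmetry E is radial; choose a Gaussian sphere of radius r = 0.0819 m (r < R).
Only the charge within r is enclosed: Q_enc = Q·(r/R)³ = (-1.04 μC)·(0.0819 m/0.348 m)³ = -1.356×10^-8 C.
By Gauss's law, ∮E·dA = E·4πr² = Q_enc/ε₀.
E = k|Q_enc|/r² = (8.99×10^9)(1.356×10^-8)/(0.0819)² = 1.82×10^4 N/C.

|E| ≈ 1.82×10^4 N/C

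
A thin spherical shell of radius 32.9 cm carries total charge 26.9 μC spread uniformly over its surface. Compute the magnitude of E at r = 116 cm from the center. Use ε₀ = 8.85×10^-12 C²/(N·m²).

Use a concentric Gaussian sphere at r = 116 cm (r > 32.9 cm).
The entire shell is enclosed: Q_enc = 2.69e-5 C.
By Gauss's law, ∮E·dA = E·4πr² = Q_enc/ε₀.
E = |Q_enc|/(4πε₀r²) = (2.69×10^-5)/(4π·8.85×10^-12·(1.16)²) = 1.80×10^5 N/C.

|E| ≈ 1.80e5 N/C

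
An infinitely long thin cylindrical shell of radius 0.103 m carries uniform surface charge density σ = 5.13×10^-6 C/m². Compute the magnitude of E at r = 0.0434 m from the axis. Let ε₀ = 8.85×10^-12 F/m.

Choose a coaxial cylinder of radius r = 0.0434 m (arbitrary length L) as the Gaussian surface (r < 0.103 m, inside the shell).
All the surface charge lies outside this cylinder: Q_enc = 0, hence E = 0.

|E| = 0 N/C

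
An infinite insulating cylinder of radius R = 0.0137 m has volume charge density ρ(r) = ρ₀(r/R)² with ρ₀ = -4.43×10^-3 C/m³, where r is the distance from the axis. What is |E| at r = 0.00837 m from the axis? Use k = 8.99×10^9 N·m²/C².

Coaxial Gaussian cylinder, radius r = 0.00837 m, length L (r < R).
λ_enc = ∫₀^r ρ(r')·2πr' dr' = (2πρ₀/R²)·r^4/4 = -1.82×10^-7 C/m.
Gauss's law: E·2πrL = λ_enc L/ε₀.
E = 2k|λ_enc|/r = 2(8.99×10^9)(1.82×10^-7)/(0.00837) = 3.91×10^5 N/C.

E ≈ 3.91×10^5 N/C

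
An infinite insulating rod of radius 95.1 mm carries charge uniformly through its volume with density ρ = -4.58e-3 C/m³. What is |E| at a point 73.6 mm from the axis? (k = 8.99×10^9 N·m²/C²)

By cylindrical symmetry E is radial; use a coaxial Gaussian cylinder of radius 73.6 mm and length L (r < R).
Enclosed charge per unit length: λ_enc = ρ·πr² = (-4.58e-3)π(0.0736)² = -7.794×10^-5 C/m.
Since E is radial and uniform over the curved surface, Φ = E·2πrL = Q_enc/ε₀ = λ_enc L/ε₀.
E = 2k|λ_enc|/r = 2(8.99×10^9)(7.794×10^-5)/(0.0736) = 1.90×10^7 N/C.

|E| ≈ 1.90×10^7 N/C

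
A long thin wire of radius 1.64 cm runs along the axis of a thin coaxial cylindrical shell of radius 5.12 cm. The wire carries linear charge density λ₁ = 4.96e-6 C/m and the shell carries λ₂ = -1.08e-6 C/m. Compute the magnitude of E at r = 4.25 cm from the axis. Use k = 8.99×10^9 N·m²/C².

E = 2.10×10^6 N/C

Take a coaxial cylindrical Gaussian surface of radius r = 4.25 cm and length L (between the conductors, 1.64 cm < r < 5.12 cm).
Only the inner wire is enclosed; the outer shell contributes nothing inside itself. λ_enc = λ₁ = 4.96×10^-6 C/m.
Gauss's law: E·2πrL = λ_enc L/ε₀.
E = 2k|λ_enc|/r = 2(8.99×10^9)(4.96×10^-6)/(0.0425) = 2.10×10^6 N/C.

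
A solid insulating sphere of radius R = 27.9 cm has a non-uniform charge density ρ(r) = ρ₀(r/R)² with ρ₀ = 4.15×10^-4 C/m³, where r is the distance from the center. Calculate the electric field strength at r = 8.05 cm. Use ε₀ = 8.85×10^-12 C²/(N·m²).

Take a concentric spherical Gaussian surface of radius r = 8.05 cm (r < R).
Q_enc = ∫₀^r ρ(r')·4πr'² dr' = (4πρ₀/R²) ∫₀^r r'^4 dr' = 4πρ₀ r^5/(5·R²) = 4.53×10^-8 C.
Gauss's law: E·4πr² = Q_enc/ε₀.
E = |Q_enc|/(4πε₀r²) = (4.53×10^-8)/(4π·8.85×10^-12·(0.0805)²) = 6.29e4 N/C.

E = 6.29×10^4 V/m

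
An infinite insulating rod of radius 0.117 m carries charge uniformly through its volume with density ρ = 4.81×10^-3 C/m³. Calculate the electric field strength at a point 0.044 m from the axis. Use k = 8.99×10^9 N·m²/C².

|E| = 1.20e7 N/C

Take a coaxial cylindrical Gaussian surface of radius r = 0.044 m and length L (r < R).
Enclosed charge per unit length: λ_enc = ρ·πr² = (4.81e-3)π(0.044)² = 2.926×10^-5 C/m.
By Gauss's law (flux through the curved wall only), E·2πrL = λ_enc L/ε₀.
E = 2k|λ_enc|/r = 2(8.99×10^9)(2.926×10^-5)/(0.044) = 1.20×10^7 N/C.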